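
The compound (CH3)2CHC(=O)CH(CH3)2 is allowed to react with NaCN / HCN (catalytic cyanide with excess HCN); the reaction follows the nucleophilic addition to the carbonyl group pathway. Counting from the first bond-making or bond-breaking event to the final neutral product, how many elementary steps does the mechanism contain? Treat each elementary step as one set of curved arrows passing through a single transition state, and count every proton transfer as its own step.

2

Step 1: A lone pair / filled orbital on CN⁻ attacks the electrophilic carbonyl carbon; the π(C=O) electrons shift onto oxygen, producing a tetrahedral alkoxide intermediate.
Step 2: The alkoxide is protonated in situ by undissociated HCN, yielding a cyanohydrin; the CN⁻ so formed carries on the cycle.
Total: 2 elementary steps.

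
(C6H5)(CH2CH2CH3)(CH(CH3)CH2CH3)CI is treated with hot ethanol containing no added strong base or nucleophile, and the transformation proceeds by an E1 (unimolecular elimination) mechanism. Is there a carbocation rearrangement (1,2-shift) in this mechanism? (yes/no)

The first-formed carbocation is tertiary.
No single 1,2-shift to an adjacent carbon would produce a more-substituted cation than the one already present, so no rearrangement occurs.

no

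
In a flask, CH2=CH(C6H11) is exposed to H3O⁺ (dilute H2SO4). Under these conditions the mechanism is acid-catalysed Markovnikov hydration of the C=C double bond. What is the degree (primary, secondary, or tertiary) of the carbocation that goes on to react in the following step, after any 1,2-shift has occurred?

tertiary

Step 1: The π electrons of the C=C bond attack a proton of H3O⁺; Markovnikov addition places the new C–H on the less-substituted alkene carbon, so the positive charge ends up on the more-substituted carbon — a secondary carbocation. H2O is released.
Step 2: A 1,2-hydride shift from the adjacent cyclohexyl carbon moves the positive charge from the secondary centre to an adjacent carbon, generating a more stable tertiary carbocation.
The cation rearranges from secondary to tertiary via a 1,2-hydride shift from the adjacent cyclohexyl carbon; the tertiary cation is what reacts next.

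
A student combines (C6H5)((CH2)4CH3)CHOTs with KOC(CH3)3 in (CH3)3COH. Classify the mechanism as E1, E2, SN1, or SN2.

Conditions: a strong/bulky base with a secondary substrate bearing a β-hydrogen.
These conditions are the textbook signature of the E2 pathway.
A strong (often hindered) base removes a β-H in concert with loss of the leaving group — bimolecular elimination.

E2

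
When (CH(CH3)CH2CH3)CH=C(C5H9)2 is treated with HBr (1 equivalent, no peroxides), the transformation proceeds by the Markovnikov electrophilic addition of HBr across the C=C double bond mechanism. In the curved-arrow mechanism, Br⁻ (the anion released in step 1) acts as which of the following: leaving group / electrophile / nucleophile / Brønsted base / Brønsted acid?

Step 2: Nucleophilic attack by Br⁻ on the carbocation completes the addition, giving R–Br.
Br⁻ (the anion released in step 1) donates an electron pair to form a new σ-bond to carbon — it is the nucleophile.

nucleophile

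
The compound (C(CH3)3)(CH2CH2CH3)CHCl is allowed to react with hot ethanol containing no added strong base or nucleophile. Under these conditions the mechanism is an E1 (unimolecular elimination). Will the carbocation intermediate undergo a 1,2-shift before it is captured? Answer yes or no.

yes

The first-formed carbocation is secondary.
The adjacent tert-butyl carbon has no hydrogen but bears methyl groups; migration of one methyl with its bonding pair (a 1,2-methyl shift) places the charge on a tertiary centre.
Tertiary is more stable than secondary, so the shift occurs.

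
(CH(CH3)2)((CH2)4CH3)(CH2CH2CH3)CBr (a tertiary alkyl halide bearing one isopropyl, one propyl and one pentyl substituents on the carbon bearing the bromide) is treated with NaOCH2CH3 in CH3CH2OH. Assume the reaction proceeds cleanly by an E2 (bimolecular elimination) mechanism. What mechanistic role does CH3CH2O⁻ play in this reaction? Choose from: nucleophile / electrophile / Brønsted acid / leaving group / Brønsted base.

Step 1: The strong base CH3CH2O⁻ removes a β-hydrogen; in the same concerted event the electrons of the breaking C–H bond form the new π(C=C) bond and the C–Br σ-bond breaks, expelling Br⁻. Anti-periplanar geometry; one transition state.
CH3CH2O⁻ accepts a proton in a proton-transfer step — a Brønsted base.

Brønsted base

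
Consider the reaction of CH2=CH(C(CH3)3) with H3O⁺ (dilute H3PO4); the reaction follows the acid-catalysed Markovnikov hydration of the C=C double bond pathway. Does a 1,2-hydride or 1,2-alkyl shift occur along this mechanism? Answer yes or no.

yes

The first-formed carbocation is secondary.
The adjacent tert-butyl carbon has no hydrogen but bears methyl groups; migration of one methyl with its bonding pair (a 1,2-methyl shift) places the charge on a tertiary centre.
Tertiary is more stable than secondary, so the shift occurs.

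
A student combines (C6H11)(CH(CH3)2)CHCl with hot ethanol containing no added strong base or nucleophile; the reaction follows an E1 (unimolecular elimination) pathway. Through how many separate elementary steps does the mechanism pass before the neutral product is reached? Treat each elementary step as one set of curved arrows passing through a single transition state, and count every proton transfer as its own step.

3

Step 1: Ionisation: the C–Cl σ-bond cleaves heterolytically; both bonding electrons depart with Cl⁻, leaving a secondary carbocation at the α-carbon.
Step 2: A 1,2-hydride shift from the adjacent cyclohexyl carbon moves the positive charge from the secondary centre to an adjacent carbon, generating a more stable tertiary carbocation.
Step 3: A weak base (an ethanol molecule from the solvent) removes a proton from a carbon adjacent to the cationic centre; the electrons of that C–H bond become the new π(C=C) bond, giving the alkene.
Total: 3 elementary steps.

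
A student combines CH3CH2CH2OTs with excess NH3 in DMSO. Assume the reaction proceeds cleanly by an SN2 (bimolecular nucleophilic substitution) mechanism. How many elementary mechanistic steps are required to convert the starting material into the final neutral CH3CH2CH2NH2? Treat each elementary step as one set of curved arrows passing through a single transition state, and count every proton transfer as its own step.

2

Step 1: A lone pair on the N of NH3 attacks the α-carbon from the back side while the C–O bond breaks; both bonding electrons leave with TsO⁻. The product of this concerted step is an alkylammonium ion.
Step 2: A second equivalent of NH3 removes a proton from the N, giving the neutral product.
Total: 2 elementary steps.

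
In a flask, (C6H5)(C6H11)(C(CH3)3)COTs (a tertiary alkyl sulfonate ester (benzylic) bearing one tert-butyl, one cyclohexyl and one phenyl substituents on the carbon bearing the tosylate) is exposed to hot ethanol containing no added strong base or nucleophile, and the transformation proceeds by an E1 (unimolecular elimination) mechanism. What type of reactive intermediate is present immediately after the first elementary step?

Step 1: Ionisation: the C–O σ-bond cleaves heterolytically; both bonding electrons depart with TsO⁻, leaving a tertiary carbocation at the α-carbon.
After step 1 the species present is a tertiary carbocation.

tertiary carbocation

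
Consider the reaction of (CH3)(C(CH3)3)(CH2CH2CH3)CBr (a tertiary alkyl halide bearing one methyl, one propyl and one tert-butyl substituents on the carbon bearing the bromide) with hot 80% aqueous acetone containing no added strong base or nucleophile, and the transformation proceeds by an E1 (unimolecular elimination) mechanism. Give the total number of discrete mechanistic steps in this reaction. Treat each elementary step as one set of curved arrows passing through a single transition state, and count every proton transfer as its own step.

2

Step 1: Unassisted departure of Br⁻ (taking the C–Br bonding pair) generates a tertiary carbocation.
(No 1,2-shift: no single shift to an adjacent carbon would give a more stable cation.)
Step 2: A water molecule (solvent) deprotonates a β-carbon; as the C–H bond breaks, those electrons form the new alkene π bond.
Total: 2 elementary steps.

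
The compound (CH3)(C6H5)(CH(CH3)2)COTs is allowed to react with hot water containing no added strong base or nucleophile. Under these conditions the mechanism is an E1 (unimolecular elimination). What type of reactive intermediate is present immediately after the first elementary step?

tertiary carbocation

Step 1: Ionisation: the C–O σ-bond cleaves heterolytically; both bonding electrons depart with TsO⁻, leaving a tertiary carbocation at the α-carbon.
After step 1 the species present is a tertiary carbocation.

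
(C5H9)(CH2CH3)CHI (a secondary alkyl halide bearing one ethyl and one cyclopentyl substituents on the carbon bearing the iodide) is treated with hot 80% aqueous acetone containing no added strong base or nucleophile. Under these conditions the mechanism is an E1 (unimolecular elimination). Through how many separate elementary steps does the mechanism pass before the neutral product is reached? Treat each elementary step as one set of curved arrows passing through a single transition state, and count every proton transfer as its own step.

3

Step 1: Rate-determining heterolysis of the C–I bond gives I⁻ and a secondary carbocation.
Step 2: Carbocation rearrangement: a 1,2-hydride shift from the adjacent cyclopentyl carbon converts the initially-formed secondary cation into the more stable tertiary cation.
Step 3: A weak base (a water molecule from the solvent) removes a proton from a carbon adjacent to the cationic centre; the electrons of that C–H bond become the new π(C=C) bond, giving the alkene.
Total: 3 elementary steps.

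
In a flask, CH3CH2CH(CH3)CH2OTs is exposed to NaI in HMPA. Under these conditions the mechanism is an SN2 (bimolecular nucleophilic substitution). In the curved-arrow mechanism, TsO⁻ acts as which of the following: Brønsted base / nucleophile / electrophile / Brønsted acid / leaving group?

leaving group

Step 1: Backside attack by I⁻ on the carbon bearing the tosylate: the new C–I bond forms as the C–O bond breaks, with Walden inversion at carbon.
TsO⁻ departs with both electrons of the breaking σ-bond — that is the definition of a leaving group.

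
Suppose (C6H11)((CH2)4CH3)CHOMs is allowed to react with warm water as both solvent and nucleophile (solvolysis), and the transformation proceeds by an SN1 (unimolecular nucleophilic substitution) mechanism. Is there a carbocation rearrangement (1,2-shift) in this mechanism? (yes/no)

yes

The first-formed carbocation is secondary.
The adjacent cyclohexyl carbon already bears 2 other carbon substituents and has a hydrogen to migrate; after a 1,2-hydride shift from that carbon the positive charge sits on a tertiary centre.
Tertiary is more stable than secondary, so the shift occurs.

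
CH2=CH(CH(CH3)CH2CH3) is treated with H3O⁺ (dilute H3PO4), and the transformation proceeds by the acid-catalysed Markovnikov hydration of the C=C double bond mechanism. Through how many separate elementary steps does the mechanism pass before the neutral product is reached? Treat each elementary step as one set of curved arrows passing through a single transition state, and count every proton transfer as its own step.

4

Step 1: Electrophilic addition begins with the π(C=C) electrons forming a bond to the proton of H3O⁺. Following Markovnikov's rule, the resulting cation is secondary. H2O is released.
Step 2: A hydride (H with its bonding pair) migrates from the adjacent sec-butyl carbon to the cationic centre — a 1,2-hydride shift — upgrading the secondary cation to a tertiary one.
Step 3: Water acts as the nucleophile: an oxygen lone pair bonds to the cationic carbon, giving an oxonium-ion intermediate.
Step 4: Proton transfer from the O–H of the oxonium ion to H2O completes the catalytic cycle and yields the alcohol.
Total: 4 elementary steps.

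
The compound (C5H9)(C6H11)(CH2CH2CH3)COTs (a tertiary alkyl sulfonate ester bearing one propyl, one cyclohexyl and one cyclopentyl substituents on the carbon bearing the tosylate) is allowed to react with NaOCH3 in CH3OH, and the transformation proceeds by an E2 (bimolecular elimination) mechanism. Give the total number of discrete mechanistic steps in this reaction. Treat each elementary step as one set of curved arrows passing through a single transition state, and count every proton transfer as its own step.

1

Step 1: The strong base CH3O⁻ removes a β-hydrogen; in the same concerted event the electrons of the breaking C–H bond form the new π(C=C) bond and the C–O σ-bond breaks, expelling TsO⁻. Anti-periplanar geometry; one transition state.
Total: 1 elementary step.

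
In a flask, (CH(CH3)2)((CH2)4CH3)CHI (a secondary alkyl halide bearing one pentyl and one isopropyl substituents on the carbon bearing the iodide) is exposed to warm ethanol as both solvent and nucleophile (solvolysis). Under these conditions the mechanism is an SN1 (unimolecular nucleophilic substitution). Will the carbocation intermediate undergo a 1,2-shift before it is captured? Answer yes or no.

yes

The first-formed carbocation is secondary.
The adjacent isopropyl carbon already bears 2 other carbon substituents and has a hydrogen to migrate; after a 1,2-hydride shift from that carbon the positive charge sits on a tertiary centre.
Tertiary is more stable than secondary, so the shift occurs.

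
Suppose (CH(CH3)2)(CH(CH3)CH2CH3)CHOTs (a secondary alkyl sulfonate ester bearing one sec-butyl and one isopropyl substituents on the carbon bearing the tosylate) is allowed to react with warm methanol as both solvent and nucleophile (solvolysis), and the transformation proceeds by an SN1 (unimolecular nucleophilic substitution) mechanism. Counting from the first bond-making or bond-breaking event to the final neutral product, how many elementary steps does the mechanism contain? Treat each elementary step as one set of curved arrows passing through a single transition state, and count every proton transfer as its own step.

4

Step 1: Ionisation: the C–O σ-bond cleaves heterolytically; both bonding electrons depart with TsO⁻, leaving a secondary carbocation at the α-carbon.
Step 2: A 1,2-hydride shift from the adjacent sec-butyl carbon moves the positive charge from the secondary centre to an adjacent carbon, generating a more stable tertiary carbocation.
Step 3: Nucleophilic capture: the oxygen of CH3OH bonds to the cationic carbon, producing an oxonium-ion intermediate.
Step 4: A second solvent molecule removes the proton on oxygen, giving the neutral ether product.
Total: 4 elementary steps.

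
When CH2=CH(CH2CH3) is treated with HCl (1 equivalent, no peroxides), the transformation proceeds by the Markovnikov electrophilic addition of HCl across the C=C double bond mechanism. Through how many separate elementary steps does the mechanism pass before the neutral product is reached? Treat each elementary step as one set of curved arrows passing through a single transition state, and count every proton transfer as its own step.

Step 1: Protonation of the alkene by HCl: the π bond acts as the nucleophile and picks up H⁺, giving the more stable (Markovnikov) secondary carbocation. The H–Cl bond breaks heterolytically, releasing Cl⁻.
(No 1,2-shift: no single shift to an adjacent carbon would give a more stable cation.)
Step 2: The Cl⁻ anion donates a lone pair to the carbocation, forming the new C–Cl σ-bond and giving the neutral alkyl halide.
Total: 2 elementary steps.

2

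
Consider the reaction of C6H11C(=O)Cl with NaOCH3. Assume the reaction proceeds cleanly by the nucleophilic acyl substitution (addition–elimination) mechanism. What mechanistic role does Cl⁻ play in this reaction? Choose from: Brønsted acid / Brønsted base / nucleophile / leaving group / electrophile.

Step 2: An oxygen lone pair re-forms the C=O π bond as the C–Cl σ-bond breaks; Cl⁻ is expelled.
Cl⁻ departs with both electrons of the breaking σ-bond — that is the definition of a leaving group.

leaving group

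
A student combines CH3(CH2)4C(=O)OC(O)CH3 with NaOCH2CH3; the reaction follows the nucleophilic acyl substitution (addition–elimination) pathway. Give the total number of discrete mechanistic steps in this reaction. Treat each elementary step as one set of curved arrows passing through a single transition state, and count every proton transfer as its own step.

2

Step 1: CH3CH2O⁻ adds to the carbonyl carbon; the C=O π electrons shift onto oxygen and a tetrahedral alkoxide intermediate forms.
Step 2: Elimination step: re-formation of the carbonyl π bond drives out CH3CO2⁻, giving the new acyl compound.
Total: 2 elementary steps.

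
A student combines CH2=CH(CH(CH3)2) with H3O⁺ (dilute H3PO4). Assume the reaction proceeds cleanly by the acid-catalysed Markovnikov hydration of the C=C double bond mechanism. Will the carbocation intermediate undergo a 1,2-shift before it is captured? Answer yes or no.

The first-formed carbocation is secondary.
The adjacent isopropyl carbon already bears 2 other carbon substituents and has a hydrogen to migrate; after a 1,2-hydride shift from that carbon the positive charge sits on a tertiary centre.
Tertiary is more stable than secondary, so the shift occurs.

yes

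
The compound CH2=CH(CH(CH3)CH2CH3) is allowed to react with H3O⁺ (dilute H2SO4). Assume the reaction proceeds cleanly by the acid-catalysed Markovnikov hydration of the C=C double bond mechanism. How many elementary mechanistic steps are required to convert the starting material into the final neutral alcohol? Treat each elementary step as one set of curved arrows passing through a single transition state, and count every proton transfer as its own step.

Step 1: The π electrons of the C=C bond attack a proton of H3O⁺; Markovnikov addition places the new C–H on the less-substituted alkene carbon, so the positive charge ends up on the more-substituted carbon — a secondary carbocation. H2O is released.
Step 2: A hydride (H with its bonding pair) migrates from the adjacent sec-butyl carbon to the cationic centre — a 1,2-hydride shift — upgrading the secondary cation to a tertiary one.
Step 3: A lone pair on the oxygen of H2O attacks the carbocation, forming a C–O bond and an oxonium ion (a protonated alcohol).
Step 4: H2O removes a proton from the oxonium oxygen, regenerating H3O⁺ and giving the neutral alcohol.
Total: 4 elementary steps.

4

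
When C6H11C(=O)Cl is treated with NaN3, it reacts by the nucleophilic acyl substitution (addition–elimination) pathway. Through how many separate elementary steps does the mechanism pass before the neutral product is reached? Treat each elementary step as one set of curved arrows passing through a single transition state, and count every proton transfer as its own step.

Step 1: Nucleophilic addition of N3⁻ to the acyl carbon breaks the π(C=O) bond and yields a tetrahedral, anionic intermediate.
Step 2: Collapse of the tetrahedral intermediate: the alkoxide oxygen pushes its lone pair back to re-form C=O while Cl⁻ leaves.
Total: 2 elementary steps.

2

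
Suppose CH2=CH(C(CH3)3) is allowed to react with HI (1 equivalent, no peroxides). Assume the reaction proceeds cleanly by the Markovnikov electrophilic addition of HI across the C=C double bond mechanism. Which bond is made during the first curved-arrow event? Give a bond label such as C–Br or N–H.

Step 1: Electrophilic addition begins with the π(C=C) electrons forming a bond to the proton of HI. Following Markovnikov's rule, the resulting cation is secondary. The H–I bond breaks heterolytically, releasing I⁻.
The bond formed in this step is the C–H bond.

C–H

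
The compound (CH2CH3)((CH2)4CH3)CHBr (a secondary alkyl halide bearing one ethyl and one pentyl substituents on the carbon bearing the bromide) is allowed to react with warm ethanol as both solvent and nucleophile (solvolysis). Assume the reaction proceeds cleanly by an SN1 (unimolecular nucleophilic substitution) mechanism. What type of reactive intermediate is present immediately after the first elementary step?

secondary carbocation

Step 1: Rate-determining heterolysis of the C–Br bond gives Br⁻ and a secondary carbocation.
After step 1 the species present is a secondary carbocation.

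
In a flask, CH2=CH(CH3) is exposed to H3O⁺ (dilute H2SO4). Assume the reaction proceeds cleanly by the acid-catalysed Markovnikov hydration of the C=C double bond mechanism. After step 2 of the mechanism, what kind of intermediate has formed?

Step 1: Electrophilic addition begins with the π(C=C) electrons forming a bond to the proton of H3O⁺. Following Markovnikov's rule, the resulting cation is secondary. H2O is released.
Step 2: A lone pair on the oxygen of H2O attacks the carbocation, forming a C–O bond and an oxonium ion (a protonated alcohol).
After step 2 the species present is an oxonium ion.

oxonium ion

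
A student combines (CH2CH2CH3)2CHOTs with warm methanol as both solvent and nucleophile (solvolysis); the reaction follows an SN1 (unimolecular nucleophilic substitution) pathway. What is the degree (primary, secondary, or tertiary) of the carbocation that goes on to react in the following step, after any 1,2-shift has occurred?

secondary

Step 1: The C–O bond breaks with both electrons going to the tosylate; TsO⁻ leaves and a secondary carbocation remains.
No single 1,2-shift to an adjacent carbon would give a more-substituted cation, so no rearrangement occurs.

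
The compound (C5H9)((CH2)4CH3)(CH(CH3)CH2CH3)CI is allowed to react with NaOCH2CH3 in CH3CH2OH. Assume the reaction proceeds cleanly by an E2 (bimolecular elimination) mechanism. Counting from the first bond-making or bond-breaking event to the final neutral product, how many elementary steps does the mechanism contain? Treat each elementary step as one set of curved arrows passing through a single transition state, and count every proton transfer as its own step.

Step 1: In one step, CH3CH2O⁻ pulls off a β-proton, the C–I bond cleaves, and a C=C double bond forms between the α- and β-carbons (E2, anti elimination).
Total: 1 elementary step.

1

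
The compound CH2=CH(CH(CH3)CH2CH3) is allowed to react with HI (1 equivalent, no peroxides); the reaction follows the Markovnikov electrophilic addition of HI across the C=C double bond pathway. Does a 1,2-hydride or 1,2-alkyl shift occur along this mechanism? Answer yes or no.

yes

The first-formed carbocation is secondary.
The adjacent sec-butyl carbon already bears 2 other carbon substituents and has a hydrogen to migrate; after a 1,2-hydride shift from that carbon the positive charge sits on a tertiary centre.
Tertiary is more stable than secondary, so the shift occurs.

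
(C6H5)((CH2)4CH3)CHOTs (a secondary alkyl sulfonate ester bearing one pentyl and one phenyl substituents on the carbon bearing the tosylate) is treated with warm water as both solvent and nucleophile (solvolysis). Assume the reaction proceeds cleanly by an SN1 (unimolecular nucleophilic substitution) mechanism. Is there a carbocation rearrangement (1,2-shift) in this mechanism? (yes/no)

The first-formed carbocation is secondary.
No single 1,2-shift to an adjacent carbon would produce a more-substituted cation than the one already present, so no rearrangement occurs.

no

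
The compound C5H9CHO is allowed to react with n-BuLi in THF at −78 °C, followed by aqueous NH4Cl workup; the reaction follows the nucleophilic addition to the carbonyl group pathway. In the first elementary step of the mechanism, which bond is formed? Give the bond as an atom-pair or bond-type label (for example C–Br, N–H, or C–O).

C–C

Step 1: Nucleophilic addition: the carbanion-like carbon of n-BuLi adds to the carbonyl carbon, pushing the π(C=O) electron pair onto oxygen and giving a tetrahedral alkoxide.
The bond formed in this step is the C–C bond.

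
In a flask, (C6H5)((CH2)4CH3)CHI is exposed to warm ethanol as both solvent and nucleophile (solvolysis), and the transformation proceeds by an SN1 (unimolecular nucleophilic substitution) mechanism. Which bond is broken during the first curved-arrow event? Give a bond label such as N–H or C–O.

C–I

Step 1: Ionisation: the C–I σ-bond cleaves heterolytically; both bonding electrons depart with I⁻, leaving a secondary carbocation at the α-carbon.
The bond broken in this step is the C–I bond.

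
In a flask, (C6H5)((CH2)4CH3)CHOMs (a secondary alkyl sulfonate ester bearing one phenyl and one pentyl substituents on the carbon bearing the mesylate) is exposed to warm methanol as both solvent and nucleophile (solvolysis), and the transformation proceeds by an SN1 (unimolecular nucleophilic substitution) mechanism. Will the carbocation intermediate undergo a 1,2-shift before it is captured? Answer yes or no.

The first-formed carbocation is secondary.
No single 1,2-shift to an adjacent carbon would produce a more-substituted cation than the one already present, so no rearrangement occurs.

no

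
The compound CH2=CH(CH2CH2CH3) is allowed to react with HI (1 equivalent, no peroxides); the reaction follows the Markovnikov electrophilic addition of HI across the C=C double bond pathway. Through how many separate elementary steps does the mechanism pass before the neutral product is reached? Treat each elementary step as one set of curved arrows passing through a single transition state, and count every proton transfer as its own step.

2

Step 1: The π electrons of the C=C bond attack a proton of HI; Markovnikov addition places the new C–H on the less-substituted alkene carbon, so the positive charge ends up on the more-substituted carbon — a secondary carbocation. The H–I bond breaks heterolytically, releasing I⁻.
(No 1,2-shift: no single shift to an adjacent carbon would give a more stable cation.)
Step 2: Nucleophilic attack by I⁻ on the carbocation completes the addition, giving R–I.
Total: 2 elementary steps.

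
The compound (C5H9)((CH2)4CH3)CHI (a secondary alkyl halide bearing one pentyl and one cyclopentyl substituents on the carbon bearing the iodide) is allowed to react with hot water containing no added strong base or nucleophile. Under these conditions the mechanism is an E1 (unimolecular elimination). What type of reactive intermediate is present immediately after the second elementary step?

Step 1: The C–I bond breaks with both electrons going to the iodide; I⁻ leaves and a secondary carbocation remains.
Step 2: A 1,2-hydride shift from the adjacent cyclopentyl carbon moves the positive charge from the secondary centre to an adjacent carbon, generating a more stable tertiary carbocation.
After step 2 the species present is a tertiary carbocation.

tertiary carbocation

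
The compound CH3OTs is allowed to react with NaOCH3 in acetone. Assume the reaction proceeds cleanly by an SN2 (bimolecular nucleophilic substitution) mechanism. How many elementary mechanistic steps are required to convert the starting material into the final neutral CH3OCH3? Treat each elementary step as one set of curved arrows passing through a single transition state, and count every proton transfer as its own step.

Step 1: Backside attack by CH3O⁻ on the carbon bearing the tosylate: the new C–O bond forms as the C–O bond breaks, with Walden inversion at carbon.
Total: 1 elementary step.

1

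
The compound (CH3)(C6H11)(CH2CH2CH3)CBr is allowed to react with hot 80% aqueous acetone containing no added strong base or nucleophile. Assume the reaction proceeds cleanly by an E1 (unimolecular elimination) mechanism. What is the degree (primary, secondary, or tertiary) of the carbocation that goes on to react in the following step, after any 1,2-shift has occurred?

tertiary

Step 1: Rate-determining heterolysis of the C–Br bond gives Br⁻ and a tertiary carbocation.
No single 1,2-shift to an adjacent carbon would give a more-substituted cation, so no rearrangement occurs.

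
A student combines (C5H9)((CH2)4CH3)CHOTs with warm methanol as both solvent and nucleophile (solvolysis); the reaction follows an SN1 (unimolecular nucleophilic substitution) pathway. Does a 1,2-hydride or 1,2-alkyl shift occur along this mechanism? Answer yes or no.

yes

The first-formed carbocation is secondary.
The adjacent cyclopentyl carbon already bears 2 other carbon substituents and has a hydrogen to migrate; after a 1,2-hydride shift from that carbon the positive charge sits on a tertiary centre.
Tertiary is more stable than secondary, so the shift occurs.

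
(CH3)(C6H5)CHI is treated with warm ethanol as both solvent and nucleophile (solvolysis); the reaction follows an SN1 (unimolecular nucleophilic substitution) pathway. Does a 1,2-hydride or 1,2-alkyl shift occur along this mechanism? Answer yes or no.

no

The first-formed carbocation is secondary.
No single 1,2-shift to an adjacent carbon would produce a more-substituted cation than the one already present, so no rearrangement occurs.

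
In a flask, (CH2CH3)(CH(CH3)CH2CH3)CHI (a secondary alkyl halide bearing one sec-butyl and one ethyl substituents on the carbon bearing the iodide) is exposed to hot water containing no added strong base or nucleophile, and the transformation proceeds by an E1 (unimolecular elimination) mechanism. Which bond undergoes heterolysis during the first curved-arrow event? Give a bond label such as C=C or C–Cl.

Step 1: The C–I bond breaks with both electrons going to the iodide; I⁻ leaves and a secondary carbocation remains.
The bond broken in this step is the C–I bond.

C–I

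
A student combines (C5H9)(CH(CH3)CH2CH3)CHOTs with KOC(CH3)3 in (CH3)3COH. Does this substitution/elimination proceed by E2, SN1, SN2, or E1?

Conditions: a strong/bulky base with a secondary substrate bearing a β-hydrogen.
These conditions are the textbook signature of the E2 pathway.
A strong (often hindered) base removes a β-H in concert with loss of the leaving group — bimolecular elimination.

E2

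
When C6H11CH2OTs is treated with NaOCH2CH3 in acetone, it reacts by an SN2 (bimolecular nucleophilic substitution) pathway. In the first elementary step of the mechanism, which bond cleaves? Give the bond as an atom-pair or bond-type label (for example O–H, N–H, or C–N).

Step 1: CH3CH2O⁻ attacks the back face of the α-carbon while TsO⁻ departs with the C–O bonding pair — a single concerted displacement through a pentacoordinate transition state.
The bond broken in this step is the C–O bond.

C–O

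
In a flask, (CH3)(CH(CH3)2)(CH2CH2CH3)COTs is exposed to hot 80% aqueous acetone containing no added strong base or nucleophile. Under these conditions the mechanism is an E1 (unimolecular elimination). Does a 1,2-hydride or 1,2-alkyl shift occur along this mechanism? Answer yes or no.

The first-formed carbocation is tertiary.
No single 1,2-shift to an adjacent carbon would produce a more-substituted cation than the one already present, so no rearrangement occurs.

no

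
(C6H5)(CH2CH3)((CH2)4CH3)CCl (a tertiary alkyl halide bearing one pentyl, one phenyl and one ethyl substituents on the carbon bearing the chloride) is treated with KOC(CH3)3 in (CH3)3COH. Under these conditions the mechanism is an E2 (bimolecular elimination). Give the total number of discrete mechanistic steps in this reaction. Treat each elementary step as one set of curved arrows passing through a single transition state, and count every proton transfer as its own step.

1

Step 1: Concerted anti-periplanar elimination: (CH3)3CO⁻ abstracts a β-H while Cl⁻ leaves, and the C–H electrons become the new C=C π bond — all in a single transition state.
Total: 1 elementary step.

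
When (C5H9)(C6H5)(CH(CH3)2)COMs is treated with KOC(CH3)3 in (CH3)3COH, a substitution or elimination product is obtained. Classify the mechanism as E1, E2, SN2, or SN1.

Conditions: a strong/bulky base with a tertiary substrate bearing a β-hydrogen.
These conditions are the textbook signature of the E2 pathway.
A strong (often hindered) base removes a β-H in concert with loss of the leaving group — bimolecular elimination.

E2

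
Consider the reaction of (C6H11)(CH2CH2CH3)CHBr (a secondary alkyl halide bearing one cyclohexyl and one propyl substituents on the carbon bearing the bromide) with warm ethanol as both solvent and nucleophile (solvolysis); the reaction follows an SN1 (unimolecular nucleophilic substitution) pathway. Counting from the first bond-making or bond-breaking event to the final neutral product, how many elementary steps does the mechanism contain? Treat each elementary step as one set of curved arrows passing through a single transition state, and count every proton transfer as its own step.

Step 1: The C–Br bond breaks with both electrons going to the bromide; Br⁻ leaves and a secondary carbocation remains.
Step 2: A 1,2-hydride shift from the adjacent cyclohexyl carbon moves the positive charge from the secondary centre to an adjacent carbon, generating a more stable tertiary carbocation.
Step 3: A lone pair on the oxygen of CH3CH2OH attacks the carbocation, forming a new C–O σ-bond and an oxonium ion.
Step 4: Deprotonation of the oxonium oxygen by solvent ethanol yields the neutral ether.
Total: 4 elementary steps.

4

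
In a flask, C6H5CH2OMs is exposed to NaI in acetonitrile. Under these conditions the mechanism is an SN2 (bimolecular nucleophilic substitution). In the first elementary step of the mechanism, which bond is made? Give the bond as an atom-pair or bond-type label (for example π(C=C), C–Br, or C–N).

Step 1: I⁻ attacks the back face of the α-carbon while MsO⁻ departs with the C–O bonding pair — a single concerted displacement through a pentacoordinate transition state.
The bond formed in this step is the C–I bond.

C–I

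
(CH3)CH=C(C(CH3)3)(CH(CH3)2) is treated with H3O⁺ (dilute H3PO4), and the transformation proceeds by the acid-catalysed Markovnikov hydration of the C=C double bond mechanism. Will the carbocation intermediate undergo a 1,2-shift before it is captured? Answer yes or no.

no

The first-formed carbocation is tertiary.
No single 1,2-shift to an adjacent carbon would produce a more-substituted cation than the one already present, so no rearrangement occurs.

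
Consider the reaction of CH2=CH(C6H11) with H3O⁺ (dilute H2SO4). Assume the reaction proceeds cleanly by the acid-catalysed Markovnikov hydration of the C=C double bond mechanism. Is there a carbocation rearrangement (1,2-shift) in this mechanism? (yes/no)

yes

The first-formed carbocation is secondary.
The adjacent cyclohexyl carbon already bears 2 other carbon substituents and has a hydrogen to migrate; after a 1,2-hydride shift from that carbon the positive charge sits on a tertiary centre.
Tertiary is more stable than secondary, so the shift occurs.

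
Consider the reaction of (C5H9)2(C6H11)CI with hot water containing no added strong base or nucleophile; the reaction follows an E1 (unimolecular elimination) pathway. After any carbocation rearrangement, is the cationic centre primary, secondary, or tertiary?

Step 1: Unassisted departure of I⁻ (taking the C–I bonding pair) generates a tertiary carbocation.
No single 1,2-shift to an adjacent carbon would give a more-substituted cation, so no rearrangement occurs.

tertiary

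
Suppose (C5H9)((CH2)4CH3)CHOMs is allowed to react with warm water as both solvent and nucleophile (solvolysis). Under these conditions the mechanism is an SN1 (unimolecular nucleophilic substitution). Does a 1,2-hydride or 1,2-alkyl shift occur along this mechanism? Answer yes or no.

yes

The first-formed carbocation is secondary.
The adjacent cyclopentyl carbon already bears 2 other carbon substituents and has a hydrogen to migrate; after a 1,2-hydride shift from that carbon the positive charge sits on a tertiary centre.
Tertiary is more stable than secondary, so the shift occurs.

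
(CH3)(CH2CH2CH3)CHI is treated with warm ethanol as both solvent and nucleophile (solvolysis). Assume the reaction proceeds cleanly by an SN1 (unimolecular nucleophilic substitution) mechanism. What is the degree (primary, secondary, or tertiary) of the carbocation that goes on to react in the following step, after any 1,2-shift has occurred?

Step 1: The C–I bond breaks with both electrons going to the iodide; I⁻ leaves and a secondary carbocation remains.
No single 1,2-shift to an adjacent carbon would give a more-substituted cation, so no rearrangement occurs.

secondary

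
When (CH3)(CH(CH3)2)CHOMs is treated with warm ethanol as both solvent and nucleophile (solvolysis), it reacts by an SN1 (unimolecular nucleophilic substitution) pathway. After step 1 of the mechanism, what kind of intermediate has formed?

Step 1: The C–O bond breaks with both electrons going to the mesylate; MsO⁻ leaves and a secondary carbocation remains.
After step 1 the species present is a secondary carbocation.

secondary carbocation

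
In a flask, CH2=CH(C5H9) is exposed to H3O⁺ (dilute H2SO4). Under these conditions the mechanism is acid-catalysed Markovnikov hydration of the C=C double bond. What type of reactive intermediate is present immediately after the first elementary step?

secondary carbocation

Step 1: Protonation of the alkene by H3O⁺: the π bond acts as the nucleophile and picks up H⁺, giving the more stable (Markovnikov) secondary carbocation. H2O is released.
After step 1 the species present is a secondary carbocation.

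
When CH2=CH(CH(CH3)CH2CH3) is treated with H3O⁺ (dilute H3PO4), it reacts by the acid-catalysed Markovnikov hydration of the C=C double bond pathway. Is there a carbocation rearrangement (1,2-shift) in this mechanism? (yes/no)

yes

The first-formed carbocation is secondary.
The adjacent sec-butyl carbon already bears 2 other carbon substituents and has a hydrogen to migrate; after a 1,2-hydride shift from that carbon the positive charge sits on a tertiary centre.
Tertiary is more stable than secondary, so the shift occurs.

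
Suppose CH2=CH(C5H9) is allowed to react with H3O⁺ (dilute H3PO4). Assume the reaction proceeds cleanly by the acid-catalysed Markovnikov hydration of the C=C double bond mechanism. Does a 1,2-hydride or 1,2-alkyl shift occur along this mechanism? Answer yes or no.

The first-formed carbocation is secondary.
The adjacent cyclopentyl carbon already bears 2 other carbon substituents and has a hydrogen to migrate; after a 1,2-hydride shift from that carbon the positive charge sits on a tertiary centre.
Tertiary is more stable than secondary, so the shift occurs.

yes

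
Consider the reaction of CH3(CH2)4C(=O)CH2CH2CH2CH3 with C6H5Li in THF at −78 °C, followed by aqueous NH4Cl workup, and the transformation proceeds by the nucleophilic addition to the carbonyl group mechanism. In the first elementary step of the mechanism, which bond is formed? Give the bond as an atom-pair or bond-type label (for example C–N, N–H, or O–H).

C–C

Step 1: Nucleophilic addition: the carbanion-like carbon of C6H5Li adds to the carbonyl carbon, pushing the π(C=O) electron pair onto oxygen and giving a tetrahedral alkoxide.
The bond formed in this step is the C–C bond.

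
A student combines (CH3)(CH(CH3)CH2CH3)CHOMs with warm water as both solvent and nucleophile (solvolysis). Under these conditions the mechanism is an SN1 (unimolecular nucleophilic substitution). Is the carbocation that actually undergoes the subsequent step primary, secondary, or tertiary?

Step 1: The C–O bond breaks with both electrons going to the mesylate; MsO⁻ leaves and a secondary carbocation remains.
Step 2: A hydride (H with its bonding pair) migrates from the adjacent sec-butyl carbon to the cationic centre — a 1,2-hydride shift — upgrading the secondary cation to a tertiary one.
The cation rearranges from secondary to tertiary via a 1,2-hydride shift from the adjacent sec-butyl carbon; the tertiary cation is what reacts next.

tertiary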